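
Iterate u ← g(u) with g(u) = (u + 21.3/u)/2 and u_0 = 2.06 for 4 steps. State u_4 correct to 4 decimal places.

4.6152

u_1 = g(2.060000) = 6.199903
u_2 = g(6.199903) = 4.817720
u_3 = g(4.817720) = 4.619449
u_4 = g(4.619449) = 4.615194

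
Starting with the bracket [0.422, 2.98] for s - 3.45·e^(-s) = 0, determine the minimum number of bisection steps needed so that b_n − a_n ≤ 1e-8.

Initial width b − a = 2.98 − 0.422 = 2.558000.
After n steps the width is (b−a)/2^n; need (b−a)/2^n ≤ 1e-8.
So n ≥ log₂(2.558000/1e-8) = log₂(255800000.0000) ≈ 27.9304.
Hence n = 28.

28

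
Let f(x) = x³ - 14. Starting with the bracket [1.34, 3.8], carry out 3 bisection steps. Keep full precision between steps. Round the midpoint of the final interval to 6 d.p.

f(1.340000) = -11.593896, f(3.800000) = 40.872000 (opposite signs)
step 1: m = 2.570000, f(m) = 2.974593 > 0 → root in [1.340000, 2.570000]
step 2: m = 1.955000, f(m) = -6.527941 < 0 → root in [1.955000, 2.570000]
step 3: m = 2.262500, f(m) = -2.418475 < 0 → root in [2.262500, 2.570000]
Midpoint of [2.262500, 2.570000] = 2.416250

2.416250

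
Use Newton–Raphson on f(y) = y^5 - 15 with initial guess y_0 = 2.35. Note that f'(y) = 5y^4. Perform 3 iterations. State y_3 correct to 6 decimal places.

1.722655

y_0 = 2.350000: f = 56.670315, f' = 152.490031 → y_1 = 2.350000 - (56.670315)/(152.490031) = 1.978367
y_1 = 1.978367: f = 15.306403, f' = 76.594488 → y_2 = 1.978367 - (15.306403)/(76.594488) = 1.778530
y_2 = 1.778530: f = 2.795338, f' = 50.028214 → y_3 = 1.778530 - (2.795338)/(50.028214) = 1.722655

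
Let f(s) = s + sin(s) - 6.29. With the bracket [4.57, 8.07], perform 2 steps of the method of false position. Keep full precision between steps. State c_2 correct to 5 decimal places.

False-position update: c = (a·f(b) − b·f(a))/(f(b) − f(a)); replace the endpoint whose sign matches f(c).
f(4.570000) = -2.709880, f(8.070000) = 2.756759
step 1: c = 6.304993, f(c) = 0.036799 > 0 → new bracket [4.570000, 6.304993]
step 2: c = 6.281748, f(c) = -0.009689 < 0 → new bracket [6.281748, 6.304993]

6.28175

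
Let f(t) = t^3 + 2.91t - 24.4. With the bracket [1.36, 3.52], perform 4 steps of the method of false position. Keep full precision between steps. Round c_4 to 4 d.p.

f(1.360000) = -17.926944, f(3.520000) = 29.457408
step 1: c = 2.177194, f(c) = -7.744091 < 0 → new bracket [2.177194, 3.520000]
step 2: c = 2.456721, f(c) = -2.423466 < 0 → new bracket [2.456721, 3.520000]
step 3: c = 2.537547, f(c) = -0.676103 < 0 → new bracket [2.537547, 3.520000]
step 4: c = 2.559590, f(c) = -0.182429 < 0 → new bracket [2.559590, 3.520000]

2.5596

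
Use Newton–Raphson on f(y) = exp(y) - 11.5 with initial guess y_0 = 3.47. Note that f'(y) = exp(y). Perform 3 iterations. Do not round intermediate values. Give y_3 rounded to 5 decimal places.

y_0 = 3.470000: f = 20.636742, f' = 32.136742 → y_1 = 3.470000 - (20.636742)/(32.136742) = 2.827846
y_1 = 2.827846: f = 5.408997, f' = 16.908997 → y_2 = 2.827846 - (5.408997)/(16.908997) = 2.507957
y_2 = 2.507957: f = 0.779819, f' = 12.279819 → y_3 = 2.507957 - (0.779819)/(12.279819) = 2.444453

2.44445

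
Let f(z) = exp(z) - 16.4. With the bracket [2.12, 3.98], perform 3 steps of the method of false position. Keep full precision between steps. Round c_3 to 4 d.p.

2.7144

f(2.120000) = -8.068863, f(3.980000) = 37.117034
step 1: c = 2.452141, f(c) = -4.786817 < 0 → new bracket [2.452141, 3.980000]
step 2: c = 2.626673, f(c) = -2.572306 < 0 → new bracket [2.626673, 3.980000]
step 3: c = 2.714384, f(c) = -1.304694 < 0 → new bracket [2.714384, 3.980000]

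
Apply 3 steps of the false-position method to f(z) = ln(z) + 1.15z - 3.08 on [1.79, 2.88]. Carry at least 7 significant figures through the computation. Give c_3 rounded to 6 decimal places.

f(1.790000) = -0.439284, f(2.880000) = 1.289790
step 1: c = 2.066923, f(c) = 0.023022 > 0 → new bracket [1.790000, 2.066923]
step 2: c = 2.053132, f(c) = 0.000469 > 0 → new bracket [1.790000, 2.053132]
step 3: c = 2.052852, f(c) = 0.000010 > 0 → new bracket [1.790000, 2.052852]

2.052852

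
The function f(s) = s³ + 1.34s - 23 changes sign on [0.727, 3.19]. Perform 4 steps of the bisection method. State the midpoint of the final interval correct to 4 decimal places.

f(0.727000) = -21.641579, f(3.190000) = 13.736359 (opposite signs)
step 1: m = 1.958500, f(m) = -12.863348 < 0 → root in [1.958500, 3.190000]
step 2: m = 2.574250, f(m) = -2.491560 < 0 → root in [2.574250, 3.190000]
step 3: m = 2.882125, f(m) = 4.802835 > 0 → root in [2.574250, 2.882125]
step 4: m = 2.728188, f(m) = 0.961690 > 0 → root in [2.574250, 2.728188]
Midpoint of [2.574250, 2.728188] = 2.651219

2.6512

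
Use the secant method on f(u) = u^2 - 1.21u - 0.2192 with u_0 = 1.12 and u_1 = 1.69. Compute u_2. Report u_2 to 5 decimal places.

1.32000

Secant update: u_(k+1) = u_k − f(u_k)·(u_k − u_(k-1))/(f(u_k) − f(u_(k-1))).
f(u_0) = -0.320000, f(u_1) = 0.592000
u_2 = 1.690000 - (0.592000)·(1.690000 - 1.120000)/(0.592000 - (-0.320000)) = 1.320000; f(u_2) = -0.074000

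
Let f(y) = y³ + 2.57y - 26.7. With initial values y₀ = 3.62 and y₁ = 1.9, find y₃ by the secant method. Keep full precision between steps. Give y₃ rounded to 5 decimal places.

2.78062

f(y_0) = 30.041328, f(y_1) = -14.958000
y_2 = 1.900000 - (-14.958000)·(1.900000 - 3.620000)/(-14.958000 - (30.041328)) = 2.471737; f(y_2) = -5.246608
y_3 = 2.471737 - (-5.246608)·(2.471737 - 1.900000)/(-5.246608 - (-14.958000)) = 2.780619; f(y_3) = 1.945496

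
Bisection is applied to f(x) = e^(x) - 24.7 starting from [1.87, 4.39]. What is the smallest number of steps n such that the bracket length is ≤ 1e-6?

Initial width b − a = 4.39 − 1.87 = 2.520000.
After n steps the width is (b−a)/2^n; need (b−a)/2^n ≤ 1e-6.
So n ≥ log₂(2.520000/1e-6) = log₂(2520000.0000) ≈ 21.2650.
Hence n = 22.

22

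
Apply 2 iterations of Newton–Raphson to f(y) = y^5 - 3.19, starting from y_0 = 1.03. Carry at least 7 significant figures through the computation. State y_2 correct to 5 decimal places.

f'(y) = 5y^4
y_0 = 1.030000: f = -2.030726, f' = 5.627544 → y_1 = 1.030000 - (-2.030726)/(5.627544) = 1.390855
y_1 = 1.390855: f = 2.014858, f' = 18.711004 → y_2 = 1.390855 - (2.014858)/(18.711004) = 1.283172

1.28317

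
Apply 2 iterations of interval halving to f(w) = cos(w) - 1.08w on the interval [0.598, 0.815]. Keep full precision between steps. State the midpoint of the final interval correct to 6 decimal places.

0.679375

f(0.598000) = 0.180623, f(0.815000) = -0.194332 (opposite signs)
step 1: m = 0.706500, f(m) = -0.002381 < 0 → root in [0.598000, 0.706500]
step 2: m = 0.652250, f(m) = 0.090290 > 0 → root in [0.652250, 0.706500]
Midpoint of [0.652250, 0.706500] = 0.679375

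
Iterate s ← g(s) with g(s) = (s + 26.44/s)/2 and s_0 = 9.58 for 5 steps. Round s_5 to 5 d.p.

5.14198

s_1 = g(9.580000) = 6.169958
s_2 = g(6.169958) = 5.227619
s_3 = g(5.227619) = 5.142685
s_4 = g(5.142685) = 5.141984
s_5 = g(5.141984) = 5.141984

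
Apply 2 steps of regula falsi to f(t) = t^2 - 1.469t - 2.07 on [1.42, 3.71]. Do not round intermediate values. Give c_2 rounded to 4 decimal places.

2.2392

False-position update: c = (a·f(b) − b·f(a))/(f(b) − f(a)); replace the endpoint whose sign matches f(c).
f(1.420000) = -2.139580, f(3.710000) = 6.244110
step 1: c = 2.004425, f(c) = -0.996781 < 0 → new bracket [2.004425, 3.710000]
step 2: c = 2.239214, f(c) = -0.345325 < 0 → new bracket [2.239214, 3.710000]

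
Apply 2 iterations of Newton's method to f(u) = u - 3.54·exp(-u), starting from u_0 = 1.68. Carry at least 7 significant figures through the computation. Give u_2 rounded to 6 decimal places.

1.134973

f'(u) = 1 + 3.54·exp(-u)
u_0 = 1.680000: f = 1.020236, f' = 1.659764 → u_1 = 1.680000 - (1.020236)/(1.659764) = 1.065312
u_1 = 1.065312: f = -0.154643, f' = 2.219955 → u_2 = 1.065312 - (-0.154643)/(2.219955) = 1.134973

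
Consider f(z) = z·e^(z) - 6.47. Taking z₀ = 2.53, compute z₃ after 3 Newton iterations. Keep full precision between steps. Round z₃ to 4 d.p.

1.4879

f'(z) = (z + 1)·e^(z)
z_0 = 2.530000: f = 25.290371, f' = 44.313877 → z_1 = 2.530000 - (25.290371)/(44.313877) = 1.959290
z_1 = 1.959290: f = 7.429769, f' = 20.994058 → z_2 = 1.959290 - (7.429769)/(20.994058) = 1.605391
z_2 = 1.605391: f = 1.524541, f' = 12.974349 → z_3 = 1.605391 - (1.524541)/(12.974349) = 1.487887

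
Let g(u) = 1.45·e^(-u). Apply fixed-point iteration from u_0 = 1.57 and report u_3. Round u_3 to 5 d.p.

u_1 = g(1.570000) = 0.301666
u_2 = g(0.301666) = 1.072399
u_3 = g(1.072399) = 0.496171

0.49617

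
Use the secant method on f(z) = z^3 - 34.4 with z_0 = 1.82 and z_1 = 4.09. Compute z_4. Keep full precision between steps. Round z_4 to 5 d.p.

3.26504

Secant update: z_(k+1) = z_k − f(z_k)·(z_k − z_(k-1))/(f(z_k) − f(z_(k-1))).
f(z_0) = -28.371432, f(z_1) = 34.017929
z_2 = 4.090000 - (34.017929)·(4.090000 - 1.820000)/(34.017929 - (-28.371432)) = 2.852278; f(z_2) = -11.195327
z_3 = 2.852278 - (-11.195327)·(2.852278 - 4.090000)/(-11.195327 - (34.017929)) = 3.158752; f(z_3) = -2.882870
z_4 = 3.158752 - (-2.882870)·(3.158752 - 2.852278)/(-2.882870 - (-11.195327)) = 3.265042; f(z_4) = 0.406964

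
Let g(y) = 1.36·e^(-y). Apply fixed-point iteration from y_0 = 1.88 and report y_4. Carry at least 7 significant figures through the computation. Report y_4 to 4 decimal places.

0.8668

y_1 = g(1.880000) = 0.207523
y_2 = g(0.207523) = 1.105129
y_3 = g(1.105129) = 0.450389
y_4 = g(0.450389) = 0.866837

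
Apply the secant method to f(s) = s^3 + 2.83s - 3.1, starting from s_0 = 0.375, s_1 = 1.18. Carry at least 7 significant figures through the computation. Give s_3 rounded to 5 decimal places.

f(s_0) = -1.986016, f(s_1) = 1.882432
s_2 = 1.180000 - (1.882432)·(1.180000 - 0.375000)/(1.882432 - (-1.986016)) = 0.788278; f(s_2) = -0.379353
s_3 = 0.788278 - (-0.379353)·(0.788278 - 1.180000)/(-0.379353 - (1.882432)) = 0.853978; f(s_3) = -0.060452

0.85398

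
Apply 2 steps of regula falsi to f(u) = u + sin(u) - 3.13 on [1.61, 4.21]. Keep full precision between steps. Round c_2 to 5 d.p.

f(1.610000) = -0.520768, f(4.210000) = 0.203565
step 1: c = 3.479301, f(c) = 0.017975 > 0 → new bracket [1.610000, 3.479301]
step 2: c = 3.416932, f(c) = 0.015058 > 0 → new bracket [1.610000, 3.416932]

3.41693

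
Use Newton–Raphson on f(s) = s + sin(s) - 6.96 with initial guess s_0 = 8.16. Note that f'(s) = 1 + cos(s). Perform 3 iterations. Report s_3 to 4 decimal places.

s_0 = 8.160000: f = 2.153541, f' = 0.698736 → s_1 = 8.160000 - (2.153541)/(0.698736) = 5.077946
s_1 = 5.077946: f = -2.815978, f' = 1.357470 → s_2 = 5.077946 - (-2.815978)/(1.357470) = 7.152378
s_2 = 7.152378: f = 0.956186, f' = 1.645444 → s_3 = 7.152378 - (0.956186)/(1.645444) = 6.571267

6.5713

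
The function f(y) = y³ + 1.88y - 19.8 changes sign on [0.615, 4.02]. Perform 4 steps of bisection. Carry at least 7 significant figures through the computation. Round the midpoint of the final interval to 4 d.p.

2.4239

f(0.615000) = -18.411192, f(4.020000) = 52.722408 (opposite signs)
step 1: m = 2.317500, f(m) = -2.996257 < 0 → root in [2.317500, 4.020000]
step 2: m = 3.168750, f(m) = 17.974594 > 0 → root in [2.317500, 3.168750]
step 3: m = 2.743125, f(m) = 5.998363 > 0 → root in [2.317500, 2.743125]
step 4: m = 2.530312, f(m) = 1.157266 > 0 → root in [2.317500, 2.530312]
Midpoint of [2.317500, 2.530312] = 2.423906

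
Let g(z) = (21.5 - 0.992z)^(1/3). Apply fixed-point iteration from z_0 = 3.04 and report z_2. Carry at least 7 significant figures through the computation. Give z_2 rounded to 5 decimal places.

z_1 = g(3.040000) = 2.644039
z_2 = g(2.644039) = 2.662636

2.66264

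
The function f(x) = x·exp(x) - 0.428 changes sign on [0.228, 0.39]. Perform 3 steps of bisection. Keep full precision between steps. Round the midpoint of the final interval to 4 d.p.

f(0.228000) = -0.141613, f(0.390000) = 0.148023 (opposite signs)
step 1: m = 0.309000, f(m) = -0.007123 < 0 → root in [0.309000, 0.390000]
step 2: m = 0.349500, f(m) = 0.067716 > 0 → root in [0.309000, 0.349500]
step 3: m = 0.329250, f(m) = 0.029633 > 0 → root in [0.309000, 0.329250]
Midpoint of [0.309000, 0.329250] = 0.319125

0.3191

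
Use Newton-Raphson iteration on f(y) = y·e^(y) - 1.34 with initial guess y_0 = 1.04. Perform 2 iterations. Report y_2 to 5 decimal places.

0.68453

f'(y) = (y + 1)·e^(y)
y_0 = 1.040000: f = 1.602386, f' = 5.771603 → y_1 = 1.040000 - (1.602386)/(5.771603) = 0.762367
y_1 = 0.762367: f = 0.294015, f' = 3.777360 → y_2 = 0.762367 - (0.294015)/(3.777360) = 0.684531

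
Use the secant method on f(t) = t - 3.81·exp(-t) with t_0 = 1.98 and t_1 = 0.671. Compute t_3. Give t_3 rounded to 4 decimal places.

1.1907

Secant update: t_(k+1) = t_k − f(t_k)·(t_k − t_(k-1))/(f(t_k) − f(t_(k-1))).
f(t_0) = 1.453956, f(t_1) = -1.276661
t_2 = 0.671000 - (-1.276661)·(0.671000 - 1.980000)/(-1.276661 - (1.453956)) = 1.283004; f(t_2) = 0.226860
t_3 = 1.283004 - (0.226860)·(1.283004 - 0.671000)/(0.226860 - (-1.276661)) = 1.190662; f(t_3) = 0.032345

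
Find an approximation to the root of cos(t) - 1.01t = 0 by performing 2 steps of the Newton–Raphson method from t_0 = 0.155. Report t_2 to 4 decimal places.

0.7381

f'(t) = -sin(t) - 1.01
t_0 = 0.155000: f = 0.831462, f' = -1.164380 → t_1 = 0.155000 - (0.831462)/(-1.164380) = 0.869081
t_1 = 0.869081: f = -0.232243, f' = -1.773736 → t_2 = 0.869081 - (-0.232243)/(-1.773736) = 0.738147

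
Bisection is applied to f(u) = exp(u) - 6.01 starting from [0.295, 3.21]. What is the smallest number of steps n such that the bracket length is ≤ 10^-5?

19

Initial width b − a = 3.21 − 0.295 = 2.915000.
After n steps the width is (b−a)/2^n; need (b−a)/2^n ≤ 10^-5.
So n ≥ log₂(2.915000/10^-5) = log₂(291500.0000) ≈ 18.1531.
Hence n = 19.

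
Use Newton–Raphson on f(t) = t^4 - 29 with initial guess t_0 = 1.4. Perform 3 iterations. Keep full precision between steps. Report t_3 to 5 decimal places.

f'(t) = 4t^3
t_0 = 1.400000: f = -25.158400, f' = 10.976000 → t_1 = 1.400000 - (-25.158400)/(10.976000) = 3.692128
t_1 = 3.692128: f = 156.826278, f' = 201.321583 → t_2 = 3.692128 - (156.826278)/(201.321583) = 2.913144
t_2 = 2.913144: f = 43.019155, f' = 98.888550 → t_3 = 2.913144 - (43.019155)/(98.888550) = 2.478118

2.47812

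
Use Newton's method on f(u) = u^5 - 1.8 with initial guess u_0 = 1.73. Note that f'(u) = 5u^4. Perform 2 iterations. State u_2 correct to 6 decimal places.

u_0 = 1.730000: f = 13.696389, f' = 44.787252 → u_1 = 1.730000 - (13.696389)/(44.787252) = 1.424190
u_1 = 1.424190: f = 4.059218, f' = 20.570353 → u_2 = 1.424190 - (4.059218)/(20.570353) = 1.226857

1.226857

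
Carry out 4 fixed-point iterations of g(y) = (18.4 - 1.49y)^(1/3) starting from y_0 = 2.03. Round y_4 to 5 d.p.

y_1 = g(2.030000) = 2.486611
y_2 = g(2.486611) = 2.449379
y_3 = g(2.449379) = 2.452458
y_4 = g(2.452458) = 2.452203

2.45220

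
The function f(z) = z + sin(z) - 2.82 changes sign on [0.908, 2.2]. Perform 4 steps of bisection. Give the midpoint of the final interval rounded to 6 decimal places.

f(0.908000) = -1.123725, f(2.200000) = 0.188496 (opposite signs)
step 1: m = 1.554000, f(m) = -0.266141 < 0 → root in [1.554000, 2.200000]
step 2: m = 1.877000, f(m) = 0.010485 > 0 → root in [1.554000, 1.877000]
step 3: m = 1.715500, f(m) = -0.114951 < 0 → root in [1.715500, 1.877000]
step 4: m = 1.796250, f(m) = -0.049057 < 0 → root in [1.796250, 1.877000]
Midpoint of [1.796250, 1.877000] = 1.836625

1.836625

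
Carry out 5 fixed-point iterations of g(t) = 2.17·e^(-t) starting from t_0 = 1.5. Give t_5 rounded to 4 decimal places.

0.6359

t_1 = g(1.500000) = 0.484192
t_2 = g(0.484192) = 1.337142
t_3 = g(1.337142) = 0.569831
t_4 = g(0.569831) = 1.227397
t_5 = g(1.227397) = 0.635928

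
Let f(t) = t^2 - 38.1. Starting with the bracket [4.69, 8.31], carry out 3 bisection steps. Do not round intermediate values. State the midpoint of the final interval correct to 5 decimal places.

6.27375

f(4.690000) = -16.103900, f(8.310000) = 30.956100 (opposite signs)
step 1: m = 6.500000, f(m) = 4.150000 > 0 → root in [4.690000, 6.500000]
step 2: m = 5.595000, f(m) = -6.795975 < 0 → root in [5.595000, 6.500000]
step 3: m = 6.047500, f(m) = -1.527744 < 0 → root in [6.047500, 6.500000]
Midpoint of [6.047500, 6.500000] = 6.273750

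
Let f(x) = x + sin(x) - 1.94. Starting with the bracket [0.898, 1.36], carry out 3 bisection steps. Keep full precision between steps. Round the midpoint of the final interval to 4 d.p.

f(0.898000) = -0.259918, f(1.360000) = 0.397865 (opposite signs)
step 1: m = 1.129000, f(m) = 0.092985 > 0 → root in [0.898000, 1.129000]
step 2: m = 1.013500, f(m) = -0.077812 < 0 → root in [1.013500, 1.129000]
step 3: m = 1.071250, f(m) = 0.009050 > 0 → root in [1.013500, 1.071250]
Midpoint of [1.013500, 1.071250] = 1.042375

1.0424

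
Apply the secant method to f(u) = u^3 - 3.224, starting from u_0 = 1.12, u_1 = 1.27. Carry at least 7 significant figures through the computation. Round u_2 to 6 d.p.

f(u_0) = -1.819072, f(u_1) = -1.175617
u_2 = 1.270000 - (-1.175617)·(1.270000 - 1.120000)/(-1.175617 - (-1.819072)) = 1.544056; f(u_2) = 0.457196

1.544056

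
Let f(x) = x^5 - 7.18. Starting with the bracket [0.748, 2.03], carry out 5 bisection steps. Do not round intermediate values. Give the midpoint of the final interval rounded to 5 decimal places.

f(0.748000) = -6.945843, f(2.030000) = 27.293088 (opposite signs)
step 1: m = 1.389000, f(m) = -2.009754 < 0 → root in [1.389000, 2.030000]
step 2: m = 1.709500, f(m) = 7.419754 > 0 → root in [1.389000, 1.709500]
step 3: m = 1.549250, f(m) = 1.744986 > 0 → root in [1.389000, 1.549250]
step 4: m = 1.469125, f(m) = -0.336256 < 0 → root in [1.469125, 1.549250]
step 5: m = 1.509187, f(m) = 0.649175 > 0 → root in [1.469125, 1.509187]
Midpoint of [1.469125, 1.509187] = 1.489156

1.48916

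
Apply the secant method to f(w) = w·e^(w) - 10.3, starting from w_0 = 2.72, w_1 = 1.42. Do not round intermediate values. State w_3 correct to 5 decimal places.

1.81351

f(w_0) = 30.990477, f(w_1) = -4.425289
w_2 = 1.420000 - (-4.425289)·(1.420000 - 2.720000)/(-4.425289 - (30.990477)) = 1.582438; f(w_2) = -2.598577
w_3 = 1.582438 - (-2.598577)·(1.582438 - 1.420000)/(-2.598577 - (-4.425289)) = 1.813514; f(w_3) = 0.820386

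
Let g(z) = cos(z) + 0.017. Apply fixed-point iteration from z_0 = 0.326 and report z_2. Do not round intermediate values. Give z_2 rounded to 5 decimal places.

0.58697

z_1 = g(0.326000) = 0.964331
z_2 = g(0.964331) = 0.586967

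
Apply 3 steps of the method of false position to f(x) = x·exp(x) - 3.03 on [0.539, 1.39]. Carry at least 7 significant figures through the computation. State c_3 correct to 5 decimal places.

False-position update: c = (a·f(b) − b·f(a))/(f(b) − f(a)); replace the endpoint whose sign matches f(c).
f(0.539000) = -2.105997, f(1.390000) = 2.550642
step 1: c = 0.923871, f(c) = -0.702750 < 0 → new bracket [0.923871, 1.390000]
step 2: c = 1.024557, f(c) = -0.175726 < 0 → new bracket [1.024557, 1.390000]
step 3: c = 1.048111, f(c) = -0.040514 < 0 → new bracket [1.048111, 1.390000]

1.04811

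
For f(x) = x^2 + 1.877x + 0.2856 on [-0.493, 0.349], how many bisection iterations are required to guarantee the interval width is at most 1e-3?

10

Initial width b − a = 0.349 − -0.493 = 0.842000.
After n steps the width is (b−a)/2^n; need (b−a)/2^n ≤ 1e-3.
So n ≥ log₂(0.842000/1e-3) = log₂(842.0000) ≈ 9.7177.
Hence n = 10.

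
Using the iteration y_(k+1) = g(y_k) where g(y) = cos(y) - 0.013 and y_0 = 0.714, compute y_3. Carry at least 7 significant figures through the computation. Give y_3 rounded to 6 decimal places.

y_1 = g(0.714000) = 0.742748
y_2 = g(0.742748) = 0.723613
y_3 = g(0.723613) = 0.736419

0.736419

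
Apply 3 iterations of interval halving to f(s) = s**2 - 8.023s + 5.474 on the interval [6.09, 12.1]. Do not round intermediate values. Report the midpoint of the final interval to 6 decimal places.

f(6.090000) = -6.297970, f(12.100000) = 54.805700 (opposite signs)
step 1: m = 9.095000, f(m) = 15.223840 > 0 → root in [6.090000, 9.095000]
step 2: m = 7.592500, f(m) = 2.205429 > 0 → root in [6.090000, 7.592500]
step 3: m = 6.841250, f(m) = -2.610647 < 0 → root in [6.841250, 7.592500]
Midpoint of [6.841250, 7.592500] = 7.216875

7.216875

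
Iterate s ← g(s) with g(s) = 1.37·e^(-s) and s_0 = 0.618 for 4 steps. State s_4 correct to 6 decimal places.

s_1 = g(0.618000) = 0.738459
s_2 = g(0.738459) = 0.654654
s_3 = g(0.654654) = 0.711882
s_4 = g(0.711882) = 0.672286

0.672286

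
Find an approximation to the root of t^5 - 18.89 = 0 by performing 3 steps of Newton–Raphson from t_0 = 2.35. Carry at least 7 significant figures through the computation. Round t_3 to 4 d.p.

Newton update: t ← t − f(t)/f'(t).
f'(t) = 5t^4
t_0 = 2.350000: f = 52.780315, f' = 152.490031 → t_1 = 2.350000 - (52.780315)/(152.490031) = 2.003877
t_1 = 2.003877: f = 13.421361, f' = 80.622118 → t_2 = 2.003877 - (13.421361)/(80.622118) = 1.837405
t_2 = 1.837405: f = 2.052276, f' = 56.988748 → t_3 = 1.837405 - (2.052276)/(56.988748) = 1.801393

1.8014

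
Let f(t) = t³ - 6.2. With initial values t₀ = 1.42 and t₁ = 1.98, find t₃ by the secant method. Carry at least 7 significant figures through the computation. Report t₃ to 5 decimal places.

1.83442

Secant update: t_(k+1) = t_k − f(t_k)·(t_k − t_(k-1))/(f(t_k) − f(t_(k-1))).
f(t_0) = -3.336712, f(t_1) = 1.562392
t_2 = 1.980000 - (1.562392)·(1.980000 - 1.420000)/(1.562392 - (-3.336712)) = 1.801408; f(t_2) = -0.354301
t_3 = 1.801408 - (-0.354301)·(1.801408 - 1.980000)/(-0.354301 - (1.562392)) = 1.834421; f(t_3) = -0.026989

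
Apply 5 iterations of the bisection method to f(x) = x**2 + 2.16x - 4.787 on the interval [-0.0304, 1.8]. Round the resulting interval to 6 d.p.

f(-0.030400) = -4.851740, f(1.800000) = 2.341000 (opposite signs)
step 1: m = 0.884800, f(m) = -2.092961 < 0 → root in [0.884800, 1.800000]
step 2: m = 1.342400, f(m) = -0.085378 < 0 → root in [1.342400, 1.800000]
step 3: m = 1.571200, f(m) = 1.075461 > 0 → root in [1.342400, 1.571200]
step 4: m = 1.456800, f(m) = 0.481954 > 0 → root in [1.342400, 1.456800]
step 5: m = 1.399600, f(m) = 0.195016 > 0 → root in [1.342400, 1.399600]

[1.342400, 1.399600]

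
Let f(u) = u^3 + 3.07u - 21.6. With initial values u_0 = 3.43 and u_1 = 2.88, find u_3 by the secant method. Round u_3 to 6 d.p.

2.437541

Secant update: u_(k+1) = u_k − f(u_k)·(u_k − u_(k-1))/(f(u_k) − f(u_(k-1))).
f(u_0) = 29.283707, f(u_1) = 11.129472
u_2 = 2.880000 - (11.129472)·(2.880000 - 3.430000)/(11.129472 - (29.283707)) = 2.542822; f(u_2) = 2.648206
u_3 = 2.542822 - (2.648206)·(2.542822 - 2.880000)/(2.648206 - (11.129472)) = 2.437541; f(u_3) = 0.366156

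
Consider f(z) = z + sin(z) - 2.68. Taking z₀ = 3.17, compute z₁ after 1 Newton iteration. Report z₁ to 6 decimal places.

f'(z) = 1 + cos(z)
z_0 = 3.170000: f = 0.461596, f' = 0.000403 → z_1 = 3.170000 - (0.461596)/(0.000403) = -1140.920422

-1140.920422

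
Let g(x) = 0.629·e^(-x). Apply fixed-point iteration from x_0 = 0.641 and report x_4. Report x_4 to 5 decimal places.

x_1 = g(0.641000) = 0.331335
x_2 = g(0.331335) = 0.451600
x_3 = g(0.451600) = 0.400427
x_4 = g(0.400427) = 0.421451

0.42145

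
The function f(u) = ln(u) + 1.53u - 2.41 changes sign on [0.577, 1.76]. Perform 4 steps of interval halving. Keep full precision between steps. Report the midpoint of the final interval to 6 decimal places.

1.353344

f(0.577000) = -2.077103, f(1.760000) = 0.848114 (opposite signs)
step 1: m = 1.168500, f(m) = -0.466474 < 0 → root in [1.168500, 1.760000]
step 2: m = 1.464250, f(m) = 0.211646 > 0 → root in [1.168500, 1.464250]
step 3: m = 1.316375, f(m) = -0.121065 < 0 → root in [1.316375, 1.464250]
step 4: m = 1.390312, f(m) = 0.046707 > 0 → root in [1.316375, 1.390312]
Midpoint of [1.316375, 1.390312] = 1.353344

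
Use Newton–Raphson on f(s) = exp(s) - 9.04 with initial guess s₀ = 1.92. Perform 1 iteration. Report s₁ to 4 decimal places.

f'(s) = exp(s)
s_0 = 1.920000: f = -2.219042, f' = 6.820958 → s_1 = 1.920000 - (-2.219042)/(6.820958) = 2.245327

2.2453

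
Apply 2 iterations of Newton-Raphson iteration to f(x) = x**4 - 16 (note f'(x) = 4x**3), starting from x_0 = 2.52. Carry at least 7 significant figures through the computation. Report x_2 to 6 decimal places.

Newton update: x ← x − f(x)/f'(x).
x_0 = 2.520000: f = 24.327580, f' = 64.012032 → x_1 = 2.520000 - (24.327580)/(64.012032) = 2.139953
x_1 = 2.139953: f = 4.970894, f' = 39.198794 → x_2 = 2.139953 - (4.970894)/(39.198794) = 2.013141

2.013141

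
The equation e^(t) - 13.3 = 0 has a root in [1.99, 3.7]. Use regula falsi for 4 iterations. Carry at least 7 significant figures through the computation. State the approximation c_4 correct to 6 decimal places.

False-position update: c = (a·f(b) − b·f(a))/(f(b) − f(a)); replace the endpoint whose sign matches f(c).
f(1.990000) = -5.984466, f(3.700000) = 27.147304
step 1: c = 2.298871, f(c) = -3.337074 < 0 → new bracket [2.298871, 3.700000]
step 2: c = 2.452250, f(c) = -1.685549 < 0 → new bracket [2.452250, 3.700000]
step 3: c = 2.525193, f(c) = -0.806697 < 0 → new bracket [2.525193, 3.700000]
step 4: c = 2.559095, f(c) = -0.375880 < 0 → new bracket [2.559095, 3.700000]

2.559095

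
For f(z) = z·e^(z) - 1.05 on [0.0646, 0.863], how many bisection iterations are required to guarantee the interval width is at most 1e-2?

7

Initial width b − a = 0.863 − 0.0646 = 0.798400.
After n steps the width is (b−a)/2^n; need (b−a)/2^n ≤ 1e-2.
So n ≥ log₂(0.798400/1e-2) = log₂(79.8400) ≈ 6.3190.
Hence n = 7.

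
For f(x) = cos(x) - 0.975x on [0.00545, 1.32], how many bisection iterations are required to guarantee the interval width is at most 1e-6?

Initial width b − a = 1.32 − 0.00545 = 1.314550.
After n steps the width is (b−a)/2^n; need (b−a)/2^n ≤ 1e-6.
So n ≥ log₂(1.314550/1e-6) = log₂(1314550.0000) ≈ 20.3261.
Hence n = 21.

21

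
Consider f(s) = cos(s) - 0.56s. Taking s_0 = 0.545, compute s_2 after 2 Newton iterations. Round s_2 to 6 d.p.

0.986761

f'(s) = -sin(s) - 0.56
s_0 = 0.545000: f = 0.549927, f' = -1.078418 → s_1 = 0.545000 - (0.549927)/(-1.078418) = 1.054939
s_1 = 1.054939: f = -0.097485, f' = -1.429870 → s_2 = 1.054939 - (-0.097485)/(-1.429870) = 0.986761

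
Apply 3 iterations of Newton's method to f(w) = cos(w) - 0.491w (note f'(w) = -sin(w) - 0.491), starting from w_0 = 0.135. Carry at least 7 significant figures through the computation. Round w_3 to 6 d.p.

1.036782

w_0 = 0.135000: f = 0.924616, f' = -0.625590 → w_1 = 0.135000 - (0.924616)/(-0.625590) = 1.612990
w_1 = 1.612990: f = -0.834160, f' = -1.490110 → w_2 = 1.612990 - (-0.834160)/(-1.490110) = 1.053193
w_2 = 1.053193: f = -0.022319, f' = -1.360007 → w_3 = 1.053193 - (-0.022319)/(-1.360007) = 1.036782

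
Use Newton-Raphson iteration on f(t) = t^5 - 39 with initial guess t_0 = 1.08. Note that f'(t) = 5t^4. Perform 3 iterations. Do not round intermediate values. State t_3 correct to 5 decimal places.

4.23554

Newton update: t ← t − f(t)/f'(t).
t_0 = 1.080000: f = -37.530672, f' = 6.802445 → t_1 = 1.080000 - (-37.530672)/(6.802445) = 6.597233
t_1 = 6.597233: f = 12458.094811, f' = 9471.467123 → t_2 = 6.597233 - (12458.094811)/(9471.467123) = 5.281904
t_2 = 5.281904: f = 4072.047373, f' = 3891.634003 → t_3 = 5.281904 - (4072.047373)/(3891.634003) = 4.235545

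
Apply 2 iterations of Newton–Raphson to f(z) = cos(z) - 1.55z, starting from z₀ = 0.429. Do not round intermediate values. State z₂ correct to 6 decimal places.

0.550014

Newton update: z ← z − f(z)/f'(z).
f'(z) = -sin(z) - 1.55
z_0 = 0.429000: f = 0.244432, f' = -1.965962 → z_1 = 0.429000 - (0.244432)/(-1.965962) = 0.553332
z_1 = 0.553332: f = -0.006887, f' = -2.075525 → z_2 = 0.553332 - (-0.006887)/(-2.075525) = 0.550014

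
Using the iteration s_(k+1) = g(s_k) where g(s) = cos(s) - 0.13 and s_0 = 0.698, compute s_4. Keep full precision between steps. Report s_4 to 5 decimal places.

s_1 = g(0.698000) = 0.636129
s_2 = g(0.636129) = 0.674401
s_3 = g(0.674401) = 0.651081
s_4 = g(0.651081) = 0.665429

0.66543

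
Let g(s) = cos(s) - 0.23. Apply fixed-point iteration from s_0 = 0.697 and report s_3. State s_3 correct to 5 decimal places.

s_1 = g(0.697000) = 0.536771
s_2 = g(0.536771) = 0.629364
s_3 = g(0.629364) = 0.578402

0.57840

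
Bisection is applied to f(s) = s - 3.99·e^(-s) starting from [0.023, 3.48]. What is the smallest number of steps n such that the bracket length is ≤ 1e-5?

Initial width b − a = 3.48 − 0.023 = 3.457000.
After n steps the width is (b−a)/2^n; need (b−a)/2^n ≤ 1e-5.
So n ≥ log₂(3.457000/1e-5) = log₂(345700.0000) ≈ 18.3992.
Hence n = 19.

19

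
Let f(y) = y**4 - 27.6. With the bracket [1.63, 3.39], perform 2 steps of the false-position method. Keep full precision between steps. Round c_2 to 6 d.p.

2.093371

f(1.630000) = -20.540882, f(3.390000) = 104.468362
step 1: c = 1.919194, f(c) = -14.033253 < 0 → new bracket [1.919194, 3.390000]
step 2: c = 2.093371, f(c) = -8.396316 < 0 → new bracket [2.093371, 3.390000]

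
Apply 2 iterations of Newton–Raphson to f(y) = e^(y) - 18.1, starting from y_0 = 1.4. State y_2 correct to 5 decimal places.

4.00321

Newton update: y ← y − f(y)/f'(y).
f'(y) = e^(y)
y_0 = 1.400000: f = -14.044800, f' = 4.055200 → y_1 = 1.400000 - (-14.044800)/(4.055200) = 4.863405
y_1 = 4.863405: f = 111.364284, f' = 129.464284 → y_2 = 4.863405 - (111.364284)/(129.464284) = 4.003212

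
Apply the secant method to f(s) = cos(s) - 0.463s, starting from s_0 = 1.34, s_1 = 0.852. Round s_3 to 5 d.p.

f(s_0) = -0.391667, f(s_1) = 0.264003
s_2 = 0.852000 - (0.264003)·(0.852000 - 1.340000)/(0.264003 - (-0.391667)) = 1.048491; f(s_2) = 0.013428
s_3 = 1.048491 - (0.013428)·(1.048491 - 0.852000)/(0.013428 - (0.264003)) = 1.059021; f(s_3) = -0.000601

1.05902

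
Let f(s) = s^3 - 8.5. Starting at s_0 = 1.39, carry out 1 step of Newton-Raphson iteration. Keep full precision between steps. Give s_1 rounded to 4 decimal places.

2.3931

f'(s) = 3s^2
s_0 = 1.390000: f = -5.814381, f' = 5.796300 → s_1 = 1.390000 - (-5.814381)/(5.796300) = 2.393119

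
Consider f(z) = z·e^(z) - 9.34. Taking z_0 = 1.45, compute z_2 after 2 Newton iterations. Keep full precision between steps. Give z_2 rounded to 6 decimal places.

1.703991

f'(z) = (z + 1)·e^(z)
z_0 = 1.450000: f = -3.158484, f' = 10.444631 → z_1 = 1.450000 - (-3.158484)/(10.444631) = 1.752403
z_1 = 1.752403: f = 0.768639, f' = 15.877085 → z_2 = 1.752403 - (0.768639)/(15.877085) = 1.703991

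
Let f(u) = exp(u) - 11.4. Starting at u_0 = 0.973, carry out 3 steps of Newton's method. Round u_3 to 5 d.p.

2.80500

f'(u) = exp(u)
u_0 = 0.973000: f = -8.754130, f' = 2.645870 → u_1 = 0.973000 - (-8.754130)/(2.645870) = 4.281601
u_1 = 4.281601: f = 60.956220, f' = 72.356220 → u_2 = 4.281601 - (60.956220)/(72.356220) = 3.439155
u_2 = 3.439155: f = 19.760624, f' = 31.160624 → u_3 = 3.439155 - (19.760624)/(31.160624) = 2.805002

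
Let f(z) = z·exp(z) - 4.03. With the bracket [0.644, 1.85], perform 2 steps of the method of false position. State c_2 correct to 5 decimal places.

1.10843

f(0.644000) = -2.803771, f(1.850000) = 7.735666
step 1: c = 0.964828, f(c) = -1.497966 < 0 → new bracket [0.964828, 1.850000]
step 2: c = 1.108429, f(c) = -0.671909 < 0 → new bracket [1.108429, 1.850000]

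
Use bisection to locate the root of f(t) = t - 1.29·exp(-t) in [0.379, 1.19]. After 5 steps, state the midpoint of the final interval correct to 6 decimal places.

0.670453

f(0.379000) = -0.504064, f(1.190000) = 0.797555 (opposite signs)
step 1: m = 0.784500, f(m) = 0.195811 > 0 → root in [0.379000, 0.784500]
step 2: m = 0.581750, f(m) = -0.139256 < 0 → root in [0.581750, 0.784500]
step 3: m = 0.683125, f(m) = 0.031628 > 0 → root in [0.581750, 0.683125]
step 4: m = 0.632437, f(m) = -0.052933 < 0 → root in [0.632437, 0.683125]
step 5: m = 0.657781, f(m) = -0.010438 < 0 → root in [0.657781, 0.683125]
Midpoint of [0.657781, 0.683125] = 0.670453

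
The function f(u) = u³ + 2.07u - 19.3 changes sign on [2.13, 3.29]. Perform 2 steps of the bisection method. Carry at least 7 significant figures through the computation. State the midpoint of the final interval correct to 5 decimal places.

f(2.130000) = -5.227303, f(3.290000) = 23.121589 (opposite signs)
step 1: m = 2.710000, f(m) = 6.212211 > 0 → root in [2.130000, 2.710000]
step 2: m = 2.420000, f(m) = -0.118112 < 0 → root in [2.420000, 2.710000]
Midpoint of [2.420000, 2.710000] = 2.565000

2.56500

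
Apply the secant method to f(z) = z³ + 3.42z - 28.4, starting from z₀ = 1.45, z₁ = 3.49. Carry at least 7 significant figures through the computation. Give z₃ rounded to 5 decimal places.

2.60082

f(z_0) = -20.392375, f(z_1) = 26.044349
z_2 = 3.490000 - (26.044349)·(3.490000 - 1.450000)/(26.044349 - (-20.392375)) = 2.345852; f(z_2) = -7.467906
z_3 = 2.345852 - (-7.467906)·(2.345852 - 3.490000)/(-7.467906 - (26.044349)) = 2.600815; f(z_3) = -1.912671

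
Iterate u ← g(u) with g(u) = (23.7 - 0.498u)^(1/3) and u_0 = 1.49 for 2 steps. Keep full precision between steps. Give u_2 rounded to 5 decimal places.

2.81407

u_1 = g(1.490000) = 2.842134
u_2 = g(2.842134) = 2.814071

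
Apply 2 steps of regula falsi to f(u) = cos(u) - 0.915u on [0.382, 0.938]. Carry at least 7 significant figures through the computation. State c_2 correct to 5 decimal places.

f(0.382000) = 0.578391, f(0.938000) = -0.266868
step 1: c = 0.762458, f(c) = 0.025492 > 0 → new bracket [0.762458, 0.938000]
step 2: c = 0.777764, f(c) = 0.000830 > 0 → new bracket [0.777764, 0.938000]

0.77776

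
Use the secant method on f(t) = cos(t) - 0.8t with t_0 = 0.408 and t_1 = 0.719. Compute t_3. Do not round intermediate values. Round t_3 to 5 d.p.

0.83665

f(t_0) = 0.591516, f(t_1) = 0.177265
t_2 = 0.719000 - (0.177265)·(0.719000 - 0.408000)/(0.177265 - (0.591516)) = 0.852082; f(t_2) = -0.023248
t_3 = 0.852082 - (-0.023248)·(0.852082 - 0.719000)/(-0.023248 - (0.177265)) = 0.836652; f(t_3) = 0.000630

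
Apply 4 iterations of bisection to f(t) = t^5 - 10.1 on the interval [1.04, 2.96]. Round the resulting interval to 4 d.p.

[1.5200, 1.6400]

f(1.040000) = -8.883347, f(2.960000) = 217.126278 (opposite signs)
step 1: m = 2.000000, f(m) = 21.900000 > 0 → root in [1.040000, 2.000000]
step 2: m = 1.520000, f(m) = -1.986319 < 0 → root in [1.520000, 2.000000]
step 3: m = 1.760000, f(m) = 6.787421 > 0 → root in [1.520000, 1.760000]
step 4: m = 1.640000, f(m) = 1.763675 > 0 → root in [1.520000, 1.640000]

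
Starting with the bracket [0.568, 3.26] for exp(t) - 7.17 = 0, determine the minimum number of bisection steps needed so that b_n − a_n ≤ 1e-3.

12

Initial width b − a = 3.26 − 0.568 = 2.692000.
After n steps the width is (b−a)/2^n; need (b−a)/2^n ≤ 1e-3.
So n ≥ log₂(2.692000/1e-3) = log₂(2692.0000) ≈ 11.3945.
Hence n = 12.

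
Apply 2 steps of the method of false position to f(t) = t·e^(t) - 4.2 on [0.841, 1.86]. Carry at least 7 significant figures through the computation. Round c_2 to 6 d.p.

1.166816

f(0.841000) = -2.249986, f(1.860000) = 7.748150
step 1: c = 1.070316, f(c) = -1.078634 < 0 → new bracket [1.070316, 1.860000]
step 2: c = 1.166816, f(c) = -0.452480 < 0 → new bracket [1.166816, 1.860000]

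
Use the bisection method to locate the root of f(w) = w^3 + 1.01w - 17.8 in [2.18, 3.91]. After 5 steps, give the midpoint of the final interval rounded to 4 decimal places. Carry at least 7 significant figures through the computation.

f(2.180000) = -5.237968, f(3.910000) = 45.925571 (opposite signs)
step 1: m = 3.045000, f(m) = 13.508766 > 0 → root in [2.180000, 3.045000]
step 2: m = 2.612500, f(m) = 2.669346 > 0 → root in [2.180000, 2.612500]
step 3: m = 2.396250, f(m) = -1.620486 < 0 → root in [2.396250, 2.612500]
step 4: m = 2.504375, f(m) = 0.436594 > 0 → root in [2.396250, 2.504375]
step 5: m = 2.450312, f(m) = -0.613431 < 0 → root in [2.450312, 2.504375]
Midpoint of [2.450312, 2.504375] = 2.477344

2.4773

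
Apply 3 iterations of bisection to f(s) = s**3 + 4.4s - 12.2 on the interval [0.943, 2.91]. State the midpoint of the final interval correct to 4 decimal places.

f(0.943000) = -7.212238, f(2.910000) = 25.246171 (opposite signs)
step 1: m = 1.926500, f(m) = 3.426616 > 0 → root in [0.943000, 1.926500]
step 2: m = 1.434750, f(m) = -2.933656 < 0 → root in [1.434750, 1.926500]
step 3: m = 1.680625, f(m) = -0.058324 < 0 → root in [1.680625, 1.926500]
Midpoint of [1.680625, 1.926500] = 1.803562

1.8036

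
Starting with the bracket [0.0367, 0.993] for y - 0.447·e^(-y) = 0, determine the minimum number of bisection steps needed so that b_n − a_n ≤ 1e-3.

10

Initial width b − a = 0.993 − 0.0367 = 0.956300.
After n steps the width is (b−a)/2^n; need (b−a)/2^n ≤ 1e-3.
So n ≥ log₂(0.956300/1e-3) = log₂(956.3000) ≈ 9.9013.
Hence n = 10.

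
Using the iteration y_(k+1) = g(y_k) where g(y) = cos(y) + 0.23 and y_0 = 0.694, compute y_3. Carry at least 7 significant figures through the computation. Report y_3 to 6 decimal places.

y_1 = g(0.694000) = 0.998694
y_2 = g(0.998694) = 0.771401
y_3 = g(0.771401) = 0.946935

0.946935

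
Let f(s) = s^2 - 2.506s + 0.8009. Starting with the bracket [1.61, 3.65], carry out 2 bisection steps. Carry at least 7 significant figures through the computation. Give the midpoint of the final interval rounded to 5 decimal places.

2.37500

f(1.610000) = -0.641660, f(3.650000) = 4.976500 (opposite signs)
step 1: m = 2.630000, f(m) = 1.127020 > 0 → root in [1.610000, 2.630000]
step 2: m = 2.120000, f(m) = -0.017420 < 0 → root in [2.120000, 2.630000]
Midpoint of [2.120000, 2.630000] = 2.375000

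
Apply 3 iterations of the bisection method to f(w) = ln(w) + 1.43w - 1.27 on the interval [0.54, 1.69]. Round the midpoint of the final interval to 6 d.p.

0.899375

f(0.540000) = -1.113986, f(1.690000) = 1.671429 (opposite signs)
step 1: m = 1.115000, f(m) = 0.433304 > 0 → root in [0.540000, 1.115000]
step 2: m = 0.827500, f(m) = -0.276021 < 0 → root in [0.827500, 1.115000]
step 3: m = 0.971250, f(m) = 0.089716 > 0 → root in [0.827500, 0.971250]
Midpoint of [0.827500, 0.971250] = 0.899375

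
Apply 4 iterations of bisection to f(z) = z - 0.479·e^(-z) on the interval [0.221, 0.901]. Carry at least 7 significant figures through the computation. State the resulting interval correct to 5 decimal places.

[0.30600, 0.34850]

f(0.221000) = -0.163022, f(0.901000) = 0.706448 (opposite signs)
step 1: m = 0.561000, f(m) = 0.287664 > 0 → root in [0.221000, 0.561000]
step 2: m = 0.391000, f(m) = 0.067014 > 0 → root in [0.221000, 0.391000]
step 3: m = 0.306000, f(m) = -0.046729 < 0 → root in [0.306000, 0.391000]
step 4: m = 0.348500, f(m) = 0.010448 > 0 → root in [0.306000, 0.348500]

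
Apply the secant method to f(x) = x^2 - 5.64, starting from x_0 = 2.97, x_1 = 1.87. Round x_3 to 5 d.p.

Secant update: x_(k+1) = x_k − f(x_k)·(x_k − x_(k-1))/(f(x_k) − f(x_(k-1))).
f(x_0) = 3.180900, f(x_1) = -2.143100
x_2 = 1.870000 - (-2.143100)·(1.870000 - 2.970000)/(-2.143100 - (3.180900)) = 2.312789; f(x_2) = -0.291006
x_3 = 2.312789 - (-0.291006)·(2.312789 - 1.870000)/(-0.291006 - (-2.143100)) = 2.382361; f(x_3) = 0.035646

2.38236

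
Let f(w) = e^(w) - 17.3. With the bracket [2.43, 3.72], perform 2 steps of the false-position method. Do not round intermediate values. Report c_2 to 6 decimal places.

f(2.430000) = -5.941118, f(3.720000) = 23.964394
step 1: c = 2.686275, f(c) = -2.623094 < 0 → new bracket [2.686275, 3.720000]
step 2: c = 2.788261, f(c) = -1.047261 < 0 → new bracket [2.788261, 3.720000]

2.788261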